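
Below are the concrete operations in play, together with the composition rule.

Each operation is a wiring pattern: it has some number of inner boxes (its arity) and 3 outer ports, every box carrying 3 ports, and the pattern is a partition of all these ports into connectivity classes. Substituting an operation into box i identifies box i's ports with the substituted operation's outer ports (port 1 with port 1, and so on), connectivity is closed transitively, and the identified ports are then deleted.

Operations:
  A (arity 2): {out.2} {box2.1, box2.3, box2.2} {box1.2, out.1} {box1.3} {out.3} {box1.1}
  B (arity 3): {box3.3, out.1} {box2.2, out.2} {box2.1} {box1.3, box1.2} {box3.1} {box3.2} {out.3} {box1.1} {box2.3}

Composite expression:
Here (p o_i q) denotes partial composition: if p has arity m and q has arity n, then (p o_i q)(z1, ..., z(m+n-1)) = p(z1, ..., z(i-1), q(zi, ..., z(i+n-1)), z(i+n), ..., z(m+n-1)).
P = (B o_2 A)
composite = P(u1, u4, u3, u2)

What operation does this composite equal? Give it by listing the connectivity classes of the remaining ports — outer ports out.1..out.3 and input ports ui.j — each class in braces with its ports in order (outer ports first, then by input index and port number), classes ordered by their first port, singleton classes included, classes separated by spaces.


{out.1, u2.3} {out.2} {out.3} {u1.1} {u1.2, u1.3} {u2.1} {u2.2} {u3.1, u3.2, u3.3} {u4.1} {u4.2} {u4.3}

Connectivity passes through glued B-boundaries; trace each wire chain.
A over (u4, u3) gives {out.1, u4.2} {out.2} {out.3} {u3.1, u3.2, u3.3} {u4.1} {u4.3}, out.j being that stage's outer ports
B over (u1, u4, u3, u2) gives {out.1, u2.3} {out.2} {out.3} {u1.1} {u1.2, u1.3} {u2.1} {u2.2} {u3.1, u3.2, u3.3} {u4.1} {u4.2} {u4.3}, out.j being that stage's outer ports


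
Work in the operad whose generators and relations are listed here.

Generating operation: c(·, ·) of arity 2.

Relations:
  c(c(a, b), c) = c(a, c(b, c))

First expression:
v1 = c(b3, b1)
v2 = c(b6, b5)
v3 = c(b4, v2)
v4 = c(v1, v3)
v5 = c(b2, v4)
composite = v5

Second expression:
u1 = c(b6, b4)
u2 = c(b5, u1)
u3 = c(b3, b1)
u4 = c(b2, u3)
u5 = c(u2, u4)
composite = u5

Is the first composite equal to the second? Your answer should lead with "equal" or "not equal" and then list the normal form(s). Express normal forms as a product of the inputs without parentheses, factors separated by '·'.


not equal: they reduce to b2 · b3 · b1 · b4 · b6 · b5 and b5 · b6 · b4 · b2 · b3 · b1

Reducing the first expression gives b2 · b3 · b1 · b4 · b6 · b5
Reducing the second expression gives b5 · b6 · b4 · b2 · b3 · b1
No match — not equal.


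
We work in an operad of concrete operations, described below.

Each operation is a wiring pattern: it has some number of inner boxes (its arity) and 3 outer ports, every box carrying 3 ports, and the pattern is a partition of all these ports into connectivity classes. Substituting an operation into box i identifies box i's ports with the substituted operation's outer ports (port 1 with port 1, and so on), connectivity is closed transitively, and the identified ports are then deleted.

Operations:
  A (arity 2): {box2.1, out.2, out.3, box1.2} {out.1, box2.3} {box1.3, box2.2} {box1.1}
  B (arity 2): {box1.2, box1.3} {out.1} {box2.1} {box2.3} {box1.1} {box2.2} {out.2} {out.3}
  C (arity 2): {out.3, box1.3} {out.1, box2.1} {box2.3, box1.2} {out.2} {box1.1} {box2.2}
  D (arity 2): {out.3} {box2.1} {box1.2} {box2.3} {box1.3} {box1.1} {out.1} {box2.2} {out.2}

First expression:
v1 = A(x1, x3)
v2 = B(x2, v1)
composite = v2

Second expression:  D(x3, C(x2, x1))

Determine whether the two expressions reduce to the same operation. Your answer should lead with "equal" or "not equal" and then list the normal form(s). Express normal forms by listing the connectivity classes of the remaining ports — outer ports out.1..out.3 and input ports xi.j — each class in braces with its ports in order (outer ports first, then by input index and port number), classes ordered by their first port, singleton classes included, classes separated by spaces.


In normal form, the first expression is {out.1} {out.2} {out.3} {x1.1} {x1.2, x3.1} {x1.3, x3.2} {x2.1} {x2.2, x2.3} {x3.3}
In normal form, the second expression is {out.1} {out.2} {out.3} {x1.1} {x1.2} {x1.3, x2.2} {x2.1} {x2.3} {x3.1} {x3.2} {x3.3}
The forms do not match — not equal.

not equal — first {out.1} {out.2} {out.3} {x1.1} {x1.2, x3.1} {x1.3, x3.2} {x2.1} {x2.2, x2.3} {x3.3}, second {out.1} {out.2} {out.3} {x1.1} {x1.2} {x1.3, x2.2} {x2.1} {x2.3} {x3.1} {x3.2} {x3.3}


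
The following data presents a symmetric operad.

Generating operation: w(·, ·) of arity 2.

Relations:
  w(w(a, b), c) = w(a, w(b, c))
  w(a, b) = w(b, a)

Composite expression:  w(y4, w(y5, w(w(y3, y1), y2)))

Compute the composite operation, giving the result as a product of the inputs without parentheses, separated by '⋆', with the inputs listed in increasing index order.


y1 ⋆ y2 ⋆ y3 ⋆ y4 ⋆ y5


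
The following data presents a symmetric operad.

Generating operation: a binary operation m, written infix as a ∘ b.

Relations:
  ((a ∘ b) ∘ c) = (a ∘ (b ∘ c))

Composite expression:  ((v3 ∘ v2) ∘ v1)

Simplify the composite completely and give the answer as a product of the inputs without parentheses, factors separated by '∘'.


v3 ∘ v2 ∘ v1

All parenthesizations of m agree; list the v-inputs left to right.
(v3 ∘ v2) flattens to v3 ∘ v2
((v3 ∘ v2) ∘ v1) flattens to v3 ∘ v2 ∘ v1


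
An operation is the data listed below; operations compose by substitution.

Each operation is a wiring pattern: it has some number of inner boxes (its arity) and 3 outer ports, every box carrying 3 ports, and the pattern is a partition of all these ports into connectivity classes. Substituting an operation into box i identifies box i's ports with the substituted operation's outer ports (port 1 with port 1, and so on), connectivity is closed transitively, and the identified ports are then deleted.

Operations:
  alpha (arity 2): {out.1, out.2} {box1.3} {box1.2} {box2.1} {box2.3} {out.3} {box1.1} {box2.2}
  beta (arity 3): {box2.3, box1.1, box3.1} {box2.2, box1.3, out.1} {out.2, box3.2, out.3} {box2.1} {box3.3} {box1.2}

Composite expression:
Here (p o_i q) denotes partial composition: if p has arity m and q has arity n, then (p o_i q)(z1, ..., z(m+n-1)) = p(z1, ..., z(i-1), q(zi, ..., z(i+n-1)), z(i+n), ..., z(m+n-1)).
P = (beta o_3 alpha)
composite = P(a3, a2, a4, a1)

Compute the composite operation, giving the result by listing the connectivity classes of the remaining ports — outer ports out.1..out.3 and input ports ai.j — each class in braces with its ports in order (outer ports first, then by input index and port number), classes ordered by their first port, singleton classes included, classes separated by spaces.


{out.1, a2.2, a3.3} {out.2, out.3, a2.3, a3.1} {a1.1} {a1.2} {a1.3} {a2.1} {a3.2} {a4.1} {a4.2} {a4.3}

Two ports join when wires chain via beta-identified ports.
alpha over (a4, a1) gives {out.1, out.2} {out.3} {a1.1} {a1.2} {a1.3} {a4.1} {a4.2} {a4.3}, out.j being that stage's outer ports
beta over (a3, a2, a4, a1) gives {out.1, a2.2, a3.3} {out.2, out.3, a2.3, a3.1} {a1.1} {a1.2} {a1.3} {a2.1} {a3.2} {a4.1} {a4.2} {a4.3}, out.j being that stage's outer ports


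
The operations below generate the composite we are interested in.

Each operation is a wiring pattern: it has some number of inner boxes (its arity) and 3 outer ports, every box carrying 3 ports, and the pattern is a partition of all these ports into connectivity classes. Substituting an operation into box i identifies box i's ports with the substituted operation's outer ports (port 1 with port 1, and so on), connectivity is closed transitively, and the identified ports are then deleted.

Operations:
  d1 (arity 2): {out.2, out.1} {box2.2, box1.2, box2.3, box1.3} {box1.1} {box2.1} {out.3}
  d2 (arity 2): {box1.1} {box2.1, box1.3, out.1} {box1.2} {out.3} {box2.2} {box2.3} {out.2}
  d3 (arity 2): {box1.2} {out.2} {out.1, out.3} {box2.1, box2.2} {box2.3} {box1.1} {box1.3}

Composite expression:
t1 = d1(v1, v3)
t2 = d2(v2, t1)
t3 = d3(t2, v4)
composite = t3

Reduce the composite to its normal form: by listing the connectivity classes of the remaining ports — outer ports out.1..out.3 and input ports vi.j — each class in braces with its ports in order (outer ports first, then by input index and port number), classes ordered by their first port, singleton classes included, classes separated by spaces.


{out.1, out.3} {out.2} {v1.1} {v1.2, v1.3, v3.2, v3.3} {v2.1} {v2.2} {v2.3} {v3.1} {v4.1, v4.2} {v4.3}

Substituting into d3 glues patterns; closure does the rest.
composing d1 on (v1, v3), with out.j its own outer ports: {out.1, out.2} {out.3} {v1.1} {v1.2, v1.3, v3.2, v3.3} {v3.1}
composing d2 on (v2, v1, v3), with out.j its own outer ports: {out.1, v2.3} {out.2} {out.3} {v1.1} {v1.2, v1.3, v3.2, v3.3} {v2.1} {v2.2} {v3.1}
composing d3 on (v2, v1, v3, v4), with out.j its own outer ports: {out.1, out.3} {out.2} {v1.1} {v1.2, v1.3, v3.2, v3.3} {v2.1} {v2.2} {v2.3} {v3.1} {v4.1, v4.2} {v4.3}


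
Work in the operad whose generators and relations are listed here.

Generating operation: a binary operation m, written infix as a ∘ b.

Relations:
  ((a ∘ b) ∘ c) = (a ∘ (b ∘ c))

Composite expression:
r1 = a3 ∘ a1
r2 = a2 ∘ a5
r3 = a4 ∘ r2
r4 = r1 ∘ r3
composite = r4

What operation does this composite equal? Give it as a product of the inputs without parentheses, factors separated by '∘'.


a3 ∘ a1 ∘ a4 ∘ a2 ∘ a5

Under associativity of m, the answer is the a's in reading order.
(a3 ∘ a1) unparenthesizes to a3 ∘ a1
(a2 ∘ a5) unparenthesizes to a2 ∘ a5
(a4 ∘ (a2 ∘ a5)) unparenthesizes to a4 ∘ a2 ∘ a5
((a3 ∘ a1) ∘ (a4 ∘ (a2 ∘ a5))) unparenthesizes to a3 ∘ a1 ∘ a4 ∘ a2 ∘ a5


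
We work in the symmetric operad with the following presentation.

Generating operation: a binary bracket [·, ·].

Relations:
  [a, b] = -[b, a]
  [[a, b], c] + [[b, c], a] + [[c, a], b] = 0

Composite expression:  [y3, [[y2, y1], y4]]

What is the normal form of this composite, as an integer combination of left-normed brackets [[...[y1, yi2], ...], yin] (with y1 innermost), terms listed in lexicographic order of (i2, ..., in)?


[[[y1, y2], y4], y3]

A multilinear Lie element is pinned by y1-initial words (y1 innermost).
Composite bracket: [y3, [[y2, y1], y4]]
The bracket unfolds into 8 signed words via [a, b] = ab - ba (2^3 = 8).
Coefficients come from the y1-initial words:
  the word y1y2y4y3 carries sign +1 and contributes +[[[y1, y2], y4], y3]


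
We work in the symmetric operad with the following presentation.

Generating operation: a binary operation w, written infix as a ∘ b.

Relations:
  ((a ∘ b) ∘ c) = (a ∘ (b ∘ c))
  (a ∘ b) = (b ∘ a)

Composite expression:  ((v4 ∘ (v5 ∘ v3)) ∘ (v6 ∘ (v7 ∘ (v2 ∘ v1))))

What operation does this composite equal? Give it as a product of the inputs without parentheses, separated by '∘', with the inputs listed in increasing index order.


Key point: w commutes, so take the v-inputs in any fixed order.
(v5 ∘ v3) flattens to v5 ∘ v3
(v4 ∘ (v5 ∘ v3)) flattens to v4 ∘ v5 ∘ v3
(v2 ∘ v1) flattens to v2 ∘ v1
(v7 ∘ (v2 ∘ v1)) flattens to v7 ∘ v2 ∘ v1
(v6 ∘ (v7 ∘ (v2 ∘ v1))) flattens to v6 ∘ v7 ∘ v2 ∘ v1
((v4 ∘ (v5 ∘ v3)) ∘ (v6 ∘ (v7 ∘ (v2 ∘ v1)))) flattens to v4 ∘ v5 ∘ v3 ∘ v6 ∘ v7 ∘ v2 ∘ v1
sorting the factors by input index: v1 ∘ v2 ∘ v3 ∘ v4 ∘ v5 ∘ v6 ∘ v7

v1 ∘ v2 ∘ v3 ∘ v4 ∘ v5 ∘ v6 ∘ v7


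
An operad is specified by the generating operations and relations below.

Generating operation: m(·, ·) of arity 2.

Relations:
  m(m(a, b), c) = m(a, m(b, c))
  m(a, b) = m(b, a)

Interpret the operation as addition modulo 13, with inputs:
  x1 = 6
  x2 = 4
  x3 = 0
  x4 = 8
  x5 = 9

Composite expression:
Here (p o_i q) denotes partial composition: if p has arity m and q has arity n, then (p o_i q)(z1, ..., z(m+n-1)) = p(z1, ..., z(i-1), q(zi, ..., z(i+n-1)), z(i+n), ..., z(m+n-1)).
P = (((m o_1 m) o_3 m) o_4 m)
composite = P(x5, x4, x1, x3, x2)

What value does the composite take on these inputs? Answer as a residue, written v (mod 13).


m(x5, x4) = 4
m(x3, x2) = 4
m(x1, m(x3, x2)) = 10
m(m(x5, x4), m(x1, m(x3, x2))) = 1

1 (mod 13)


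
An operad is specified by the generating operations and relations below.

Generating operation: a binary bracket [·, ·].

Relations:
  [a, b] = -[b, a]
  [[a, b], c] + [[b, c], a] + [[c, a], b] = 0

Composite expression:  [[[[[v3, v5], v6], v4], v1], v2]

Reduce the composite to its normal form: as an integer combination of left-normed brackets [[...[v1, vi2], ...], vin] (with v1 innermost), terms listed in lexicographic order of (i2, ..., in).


Expand each bracket as ab - ba; the v1-initial words give the coefficients.
Composite bracket: [[[[[v3, v5], v6], v4], v1], v2]
Full expansion: 32 signed words from ab - ba (2^5 = 32).
Collect the words opening with v1:
  from v1v3v5v6v4v2, sign -1: term -[[[[[v1, v3], v5], v6], v4], v2]
  from v1v4v3v5v6v2, sign +1: term +[[[[[v1, v4], v3], v5], v6], v2]
  from v1v4v5v3v6v2, sign -1: term -[[[[[v1, v4], v5], v3], v6], v2]
  from v1v4v6v3v5v2, sign -1: term -[[[[[v1, v4], v6], v3], v5], v2]
  from v1v4v6v5v3v2, sign +1: term +[[[[[v1, v4], v6], v5], v3], v2]
  from v1v5v3v6v4v2, sign +1: term +[[[[[v1, v5], v3], v6], v4], v2]
  from v1v6v3v5v4v2, sign +1: term +[[[[[v1, v6], v3], v5], v4], v2]
  from v1v6v5v3v4v2, sign -1: term -[[[[[v1, v6], v5], v3], v4], v2]

-[[[[[v1, v3], v5], v6], v4], v2] + [[[[[v1, v4], v3], v5], v6], v2] - [[[[[v1, v4], v5], v3], v6], v2] - [[[[[v1, v4], v6], v3], v5], v2] + [[[[[v1, v4], v6], v5], v3], v2] + [[[[[v1, v5], v3], v6], v4], v2] + [[[[[v1, v6], v3], v5], v4], v2] - [[[[[v1, v6], v5], v3], v4], v2]


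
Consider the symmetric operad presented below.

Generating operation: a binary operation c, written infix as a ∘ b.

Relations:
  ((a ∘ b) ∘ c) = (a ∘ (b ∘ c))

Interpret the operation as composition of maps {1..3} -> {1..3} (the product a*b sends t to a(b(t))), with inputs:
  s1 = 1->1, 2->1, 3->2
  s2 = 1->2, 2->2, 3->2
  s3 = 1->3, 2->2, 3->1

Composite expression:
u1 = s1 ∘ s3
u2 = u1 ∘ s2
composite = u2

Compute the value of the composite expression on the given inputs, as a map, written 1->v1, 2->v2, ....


(s1 ∘ s3) = 1->2, 2->1, 3->1
((s1 ∘ s3) ∘ s2) = 1->1, 2->1, 3->1

1->1, 2->1, 3->1


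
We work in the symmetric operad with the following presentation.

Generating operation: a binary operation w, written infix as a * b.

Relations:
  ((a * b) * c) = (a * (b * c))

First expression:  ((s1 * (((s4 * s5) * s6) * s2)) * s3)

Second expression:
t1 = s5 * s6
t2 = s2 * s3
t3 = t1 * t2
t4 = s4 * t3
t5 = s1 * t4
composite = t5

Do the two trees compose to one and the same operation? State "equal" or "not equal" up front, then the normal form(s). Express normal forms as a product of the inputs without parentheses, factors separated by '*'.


The first expression reduces to s1 * s4 * s5 * s6 * s2 * s3
The second expression reduces to s1 * s4 * s5 * s6 * s2 * s3
One common form — equal.

equal; the common form is s1 * s4 * s5 * s6 * s2 * s3


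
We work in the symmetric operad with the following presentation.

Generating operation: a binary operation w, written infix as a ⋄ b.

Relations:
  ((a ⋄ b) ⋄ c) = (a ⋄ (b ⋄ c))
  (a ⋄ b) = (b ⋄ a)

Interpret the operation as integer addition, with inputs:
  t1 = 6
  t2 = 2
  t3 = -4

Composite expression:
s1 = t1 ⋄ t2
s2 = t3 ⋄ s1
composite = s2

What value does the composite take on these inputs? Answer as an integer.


(t1 ⋄ t2) = 8
(t3 ⋄ (t1 ⋄ t2)) = 4

4


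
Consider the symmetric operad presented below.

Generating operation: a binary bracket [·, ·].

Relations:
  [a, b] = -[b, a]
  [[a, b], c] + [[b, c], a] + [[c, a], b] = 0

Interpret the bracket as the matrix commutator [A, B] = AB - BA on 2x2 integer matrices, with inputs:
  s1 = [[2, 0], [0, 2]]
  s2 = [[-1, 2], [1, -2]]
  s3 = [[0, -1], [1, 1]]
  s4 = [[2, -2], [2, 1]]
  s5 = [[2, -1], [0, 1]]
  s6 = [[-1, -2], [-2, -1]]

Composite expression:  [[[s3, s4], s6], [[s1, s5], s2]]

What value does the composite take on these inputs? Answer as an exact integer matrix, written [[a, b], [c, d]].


[[0, 0], [0, 0]]

[s3, s4] = [[0, 3], [3, 0]]
[[s3, s4], s6] = [[0, 0], [0, 0]]
[s1, s5] = [[0, 0], [0, 0]]
[[s1, s5], s2] = [[0, 0], [0, 0]]
[[[s3, s4], s6], [[s1, s5], s2]] = [[0, 0], [0, 0]]


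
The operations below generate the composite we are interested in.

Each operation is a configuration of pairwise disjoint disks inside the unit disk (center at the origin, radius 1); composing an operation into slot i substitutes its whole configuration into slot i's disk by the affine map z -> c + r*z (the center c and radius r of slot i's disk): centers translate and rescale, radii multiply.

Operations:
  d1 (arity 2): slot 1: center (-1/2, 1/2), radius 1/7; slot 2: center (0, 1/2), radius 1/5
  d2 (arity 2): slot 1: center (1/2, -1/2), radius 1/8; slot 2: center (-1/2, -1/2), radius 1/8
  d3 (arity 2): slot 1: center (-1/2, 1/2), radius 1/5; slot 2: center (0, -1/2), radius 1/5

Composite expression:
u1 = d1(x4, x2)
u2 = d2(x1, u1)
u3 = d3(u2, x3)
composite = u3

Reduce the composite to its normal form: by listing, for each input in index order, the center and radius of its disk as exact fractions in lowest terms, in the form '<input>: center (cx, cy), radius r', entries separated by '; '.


x1: center (-2/5, 2/5), radius 1/40; x2: center (-3/5, 33/80), radius 1/200; x3: center (0, -1/2), radius 1/5; x4: center (-49/80, 33/80), radius 1/280

Follow each x-input down from d3: c' goes to c + r*c', radius to r*r'.
x1: after 2 affine steps, its disk has center (-2/5, 2/5), radius 1/40
x4: after 3 affine steps, its disk has center (-49/80, 33/80), radius 1/280
x2: after 3 affine steps, its disk has center (-3/5, 33/80), radius 1/200
x3: after 1 affine step, its disk has center (0, -1/2), radius 1/5


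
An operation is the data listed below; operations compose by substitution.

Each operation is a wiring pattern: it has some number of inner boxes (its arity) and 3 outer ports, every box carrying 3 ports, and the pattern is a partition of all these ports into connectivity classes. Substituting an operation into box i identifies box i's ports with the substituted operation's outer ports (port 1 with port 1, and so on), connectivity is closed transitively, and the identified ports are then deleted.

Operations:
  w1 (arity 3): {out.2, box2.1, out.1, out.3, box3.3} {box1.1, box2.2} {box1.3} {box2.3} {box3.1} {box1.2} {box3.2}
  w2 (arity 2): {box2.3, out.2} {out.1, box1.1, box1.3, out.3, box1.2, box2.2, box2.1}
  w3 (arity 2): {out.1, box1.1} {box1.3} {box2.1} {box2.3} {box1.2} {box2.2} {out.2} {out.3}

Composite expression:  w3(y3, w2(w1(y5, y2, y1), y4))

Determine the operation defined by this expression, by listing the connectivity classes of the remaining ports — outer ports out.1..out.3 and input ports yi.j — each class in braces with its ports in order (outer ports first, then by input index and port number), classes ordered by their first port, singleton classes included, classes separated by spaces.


{out.1, y3.1} {out.2} {out.3} {y1.1} {y1.2} {y1.3, y2.1, y4.1, y4.2} {y2.2, y5.1} {y2.3} {y3.2} {y3.3} {y4.3} {y5.2} {y5.3}

Two ports join when wires chain via w3-identified ports.
composing w1 on (y5, y2, y1), with out.j its own outer ports: {out.1, out.2, out.3, y1.3, y2.1} {y1.1} {y1.2} {y2.2, y5.1} {y2.3} {y5.2} {y5.3}
composing w2 on (y5, y2, y1, y4), with out.j its own outer ports: {out.1, out.3, y1.3, y2.1, y4.1, y4.2} {out.2, y4.3} {y1.1} {y1.2} {y2.2, y5.1} {y2.3} {y5.2} {y5.3}
composing w3 on (y3, y5, y2, y1, y4), with out.j its own outer ports: {out.1, y3.1} {out.2} {out.3} {y1.1} {y1.2} {y1.3, y2.1, y4.1, y4.2} {y2.2, y5.1} {y2.3} {y3.2} {y3.3} {y4.3} {y5.2} {y5.3}


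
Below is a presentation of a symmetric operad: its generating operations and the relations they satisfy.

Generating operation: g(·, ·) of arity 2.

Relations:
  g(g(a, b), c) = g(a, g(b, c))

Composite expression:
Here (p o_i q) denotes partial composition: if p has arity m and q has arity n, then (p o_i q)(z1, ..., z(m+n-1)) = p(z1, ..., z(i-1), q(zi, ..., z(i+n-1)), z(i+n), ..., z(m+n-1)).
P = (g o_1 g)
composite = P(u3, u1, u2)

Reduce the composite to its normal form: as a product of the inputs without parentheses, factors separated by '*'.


u3 * u1 * u2

Under associativity of g, the answer is the u's in reading order.
g(u3, u1) collapses to u3 * u1
g(g(u3, u1), u2) collapses to u3 * u1 * u2


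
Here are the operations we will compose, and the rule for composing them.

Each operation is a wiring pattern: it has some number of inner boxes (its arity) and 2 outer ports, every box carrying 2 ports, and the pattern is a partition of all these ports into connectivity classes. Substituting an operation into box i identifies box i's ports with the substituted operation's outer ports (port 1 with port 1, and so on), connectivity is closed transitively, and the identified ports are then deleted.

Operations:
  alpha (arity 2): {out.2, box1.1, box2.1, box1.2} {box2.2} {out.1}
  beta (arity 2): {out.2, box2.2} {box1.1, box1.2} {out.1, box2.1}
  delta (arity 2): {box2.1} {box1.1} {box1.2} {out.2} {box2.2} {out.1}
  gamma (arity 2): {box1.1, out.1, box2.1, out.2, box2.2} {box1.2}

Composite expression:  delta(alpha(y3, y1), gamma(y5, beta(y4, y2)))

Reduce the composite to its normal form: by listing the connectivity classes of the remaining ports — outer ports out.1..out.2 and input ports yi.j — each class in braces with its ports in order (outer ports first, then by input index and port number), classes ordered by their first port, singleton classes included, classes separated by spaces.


{out.1} {out.2} {y1.1, y3.1, y3.2} {y1.2} {y2.1, y2.2, y5.1} {y4.1, y4.2} {y5.2}

Treat the ports identified at delta as solder joints: merge, then drop.
through alpha, on inputs (y3, y1): {out.1} {out.2, y1.1, y3.1, y3.2} {y1.2} (out.j = stage outer ports)
through beta, on inputs (y4, y2): {out.1, y2.1} {out.2, y2.2} {y4.1, y4.2} (out.j = stage outer ports)
through gamma, on inputs (y5, y4, y2): {out.1, out.2, y2.1, y2.2, y5.1} {y4.1, y4.2} {y5.2} (out.j = stage outer ports)
through delta, on inputs (y3, y1, y5, y4, y2): {out.1} {out.2} {y1.1, y3.1, y3.2} {y1.2} {y2.1, y2.2, y5.1} {y4.1, y4.2} {y5.2} (out.j = stage outer ports)


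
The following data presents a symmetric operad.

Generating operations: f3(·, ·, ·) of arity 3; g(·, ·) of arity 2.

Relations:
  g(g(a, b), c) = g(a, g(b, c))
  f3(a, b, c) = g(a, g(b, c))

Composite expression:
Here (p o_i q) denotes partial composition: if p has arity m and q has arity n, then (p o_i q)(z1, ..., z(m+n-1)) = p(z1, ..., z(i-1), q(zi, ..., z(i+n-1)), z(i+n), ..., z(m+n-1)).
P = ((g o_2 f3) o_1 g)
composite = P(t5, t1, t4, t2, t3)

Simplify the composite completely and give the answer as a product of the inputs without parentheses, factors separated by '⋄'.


t5 ⋄ t1 ⋄ t4 ⋄ t2 ⋄ t3

Every regrouping of g is equal, so read the t-inputs in written order.
g(t5, t1) reduces to t5 ⋄ t1
f3(t4, t2, t3) reduces to t4 ⋄ t2 ⋄ t3
g(g(t5, t1), f3(t4, t2, t3)) reduces to t5 ⋄ t1 ⋄ t4 ⋄ t2 ⋄ t3


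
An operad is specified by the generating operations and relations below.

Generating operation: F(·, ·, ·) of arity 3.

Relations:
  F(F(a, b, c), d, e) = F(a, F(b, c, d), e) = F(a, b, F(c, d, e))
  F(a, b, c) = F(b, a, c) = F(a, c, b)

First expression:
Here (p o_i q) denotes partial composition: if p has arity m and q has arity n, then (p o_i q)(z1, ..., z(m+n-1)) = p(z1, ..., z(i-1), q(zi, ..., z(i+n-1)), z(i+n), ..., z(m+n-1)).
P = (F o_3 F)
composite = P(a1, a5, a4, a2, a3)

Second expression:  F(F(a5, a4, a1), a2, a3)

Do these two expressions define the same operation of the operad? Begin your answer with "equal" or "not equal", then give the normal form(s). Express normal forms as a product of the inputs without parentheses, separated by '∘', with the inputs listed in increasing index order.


equal; both compose to a1 ∘ a2 ∘ a3 ∘ a4 ∘ a5

Normal form of the first expression: a1 ∘ a2 ∘ a3 ∘ a4 ∘ a5
Normal form of the second expression: a1 ∘ a2 ∘ a3 ∘ a4 ∘ a5
The forms coincide; equal.


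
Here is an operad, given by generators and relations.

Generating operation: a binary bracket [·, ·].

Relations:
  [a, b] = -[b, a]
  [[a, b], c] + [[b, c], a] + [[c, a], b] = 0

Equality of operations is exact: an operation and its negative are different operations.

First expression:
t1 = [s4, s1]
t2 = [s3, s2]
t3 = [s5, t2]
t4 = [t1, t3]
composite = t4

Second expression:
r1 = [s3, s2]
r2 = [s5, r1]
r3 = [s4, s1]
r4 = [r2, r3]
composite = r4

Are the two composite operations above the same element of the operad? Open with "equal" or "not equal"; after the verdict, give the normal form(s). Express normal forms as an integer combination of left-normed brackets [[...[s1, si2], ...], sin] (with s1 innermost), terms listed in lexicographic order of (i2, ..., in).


not equal; the first gives -[[[[s1, s4], s2], s3], s5] + [[[[s1, s4], s3], s2], s5] + [[[[s1, s4], s5], s2], s3] - [[[[s1, s4], s5], s3], s2] and the second [[[[s1, s4], s2], s3], s5] - [[[[s1, s4], s3], s2], s5] - [[[[s1, s4], s5], s2], s3] + [[[[s1, s4], s5], s3], s2]

Reducing the first expression gives -[[[[s1, s4], s2], s3], s5] + [[[[s1, s4], s3], s2], s5] + [[[[s1, s4], s5], s2], s3] - [[[[s1, s4], s5], s3], s2]
Reducing the second expression gives [[[[s1, s4], s2], s3], s5] - [[[[s1, s4], s3], s2], s5] - [[[[s1, s4], s5], s2], s3] + [[[[s1, s4], s5], s3], s2]
The normal forms differ: not equal.


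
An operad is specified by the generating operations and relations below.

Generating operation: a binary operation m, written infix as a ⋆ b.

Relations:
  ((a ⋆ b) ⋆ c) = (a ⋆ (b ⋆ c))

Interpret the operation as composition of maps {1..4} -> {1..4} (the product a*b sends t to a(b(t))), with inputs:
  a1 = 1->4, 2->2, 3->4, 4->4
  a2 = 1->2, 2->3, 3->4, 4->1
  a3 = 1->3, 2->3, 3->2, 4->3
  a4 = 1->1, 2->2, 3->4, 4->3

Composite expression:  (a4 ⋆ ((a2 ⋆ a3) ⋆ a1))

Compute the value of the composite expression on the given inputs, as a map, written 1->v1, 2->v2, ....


(a2 ⋆ a3) = 1->4, 2->4, 3->3, 4->4
((a2 ⋆ a3) ⋆ a1) = 1->4, 2->4, 3->4, 4->4
(a4 ⋆ ((a2 ⋆ a3) ⋆ a1)) = 1->3, 2->3, 3->3, 4->3

1->3, 2->3, 3->3, 4->3


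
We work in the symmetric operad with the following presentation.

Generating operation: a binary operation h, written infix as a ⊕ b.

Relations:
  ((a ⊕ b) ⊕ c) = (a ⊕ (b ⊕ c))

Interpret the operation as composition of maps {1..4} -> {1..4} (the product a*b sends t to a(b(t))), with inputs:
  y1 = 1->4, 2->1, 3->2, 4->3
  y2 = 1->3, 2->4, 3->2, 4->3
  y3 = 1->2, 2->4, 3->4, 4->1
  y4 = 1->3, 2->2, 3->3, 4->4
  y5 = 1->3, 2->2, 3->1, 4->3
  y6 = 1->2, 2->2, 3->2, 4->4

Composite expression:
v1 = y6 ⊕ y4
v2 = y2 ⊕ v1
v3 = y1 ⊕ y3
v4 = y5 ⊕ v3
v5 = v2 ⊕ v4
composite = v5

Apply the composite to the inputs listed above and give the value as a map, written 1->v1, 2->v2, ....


(y6 ⊕ y4) = 1->2, 2->2, 3->2, 4->4
(y2 ⊕ (y6 ⊕ y4)) = 1->4, 2->4, 3->4, 4->3
(y1 ⊕ y3) = 1->1, 2->3, 3->3, 4->4
(y5 ⊕ (y1 ⊕ y3)) = 1->3, 2->1, 3->1, 4->3
((y2 ⊕ (y6 ⊕ y4)) ⊕ (y5 ⊕ (y1 ⊕ y3))) = 1->4, 2->4, 3->4, 4->4

1->4, 2->4, 3->4, 4->4


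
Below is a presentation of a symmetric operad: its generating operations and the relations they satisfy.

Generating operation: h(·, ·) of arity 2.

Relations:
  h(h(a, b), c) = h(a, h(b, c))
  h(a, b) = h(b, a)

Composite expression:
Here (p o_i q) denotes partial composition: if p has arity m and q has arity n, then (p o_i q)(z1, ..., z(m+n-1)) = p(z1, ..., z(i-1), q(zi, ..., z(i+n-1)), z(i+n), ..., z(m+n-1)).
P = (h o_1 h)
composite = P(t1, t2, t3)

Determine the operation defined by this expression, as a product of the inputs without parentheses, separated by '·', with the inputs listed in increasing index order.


Shape and order are irrelevant to h; the t-input set decides.
h(t1, t2) unparenthesizes to t1 · t2
h(h(t1, t2), t3) unparenthesizes to t1 · t2 · t3
reordering the factors by index: t1 · t2 · t3

t1 · t2 · t3


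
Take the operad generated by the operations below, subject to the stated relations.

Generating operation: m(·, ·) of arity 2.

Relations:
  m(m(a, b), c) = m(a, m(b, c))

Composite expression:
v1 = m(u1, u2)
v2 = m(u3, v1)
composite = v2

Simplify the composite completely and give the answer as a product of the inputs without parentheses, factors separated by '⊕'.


Under associativity of m, the answer is the u's in reading order.
m(u1, u2) linearizes to u1 ⊕ u2
m(u3, m(u1, u2)) linearizes to u3 ⊕ u1 ⊕ u2

u3 ⊕ u1 ⊕ u2


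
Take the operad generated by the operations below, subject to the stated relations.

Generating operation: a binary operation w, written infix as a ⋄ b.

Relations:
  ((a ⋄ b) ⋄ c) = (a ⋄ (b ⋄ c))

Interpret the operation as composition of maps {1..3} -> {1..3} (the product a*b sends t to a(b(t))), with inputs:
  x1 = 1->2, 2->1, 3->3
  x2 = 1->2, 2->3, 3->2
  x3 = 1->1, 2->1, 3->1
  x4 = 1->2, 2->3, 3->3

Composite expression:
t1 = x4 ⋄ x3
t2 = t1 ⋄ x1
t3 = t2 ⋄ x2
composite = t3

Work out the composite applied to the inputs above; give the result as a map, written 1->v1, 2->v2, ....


1->2, 2->2, 3->2

(x4 ⋄ x3) = 1->2, 2->2, 3->2
((x4 ⋄ x3) ⋄ x1) = 1->2, 2->2, 3->2
(((x4 ⋄ x3) ⋄ x1) ⋄ x2) = 1->2, 2->2, 3->2


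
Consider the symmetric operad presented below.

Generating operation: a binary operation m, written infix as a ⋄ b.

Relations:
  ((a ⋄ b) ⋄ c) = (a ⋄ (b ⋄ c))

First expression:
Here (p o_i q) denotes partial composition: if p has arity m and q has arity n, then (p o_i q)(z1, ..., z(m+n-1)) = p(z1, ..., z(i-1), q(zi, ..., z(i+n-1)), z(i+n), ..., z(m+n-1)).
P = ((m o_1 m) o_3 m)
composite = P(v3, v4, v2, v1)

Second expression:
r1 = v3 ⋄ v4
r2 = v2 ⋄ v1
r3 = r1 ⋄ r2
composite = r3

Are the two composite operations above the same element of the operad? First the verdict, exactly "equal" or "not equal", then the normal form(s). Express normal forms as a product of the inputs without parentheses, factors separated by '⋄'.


equal; the common form is v3 ⋄ v4 ⋄ v2 ⋄ v1

Normal form of the first expression: v3 ⋄ v4 ⋄ v2 ⋄ v1
Normal form of the second expression: v3 ⋄ v4 ⋄ v2 ⋄ v1
Both agree, so they are equal.


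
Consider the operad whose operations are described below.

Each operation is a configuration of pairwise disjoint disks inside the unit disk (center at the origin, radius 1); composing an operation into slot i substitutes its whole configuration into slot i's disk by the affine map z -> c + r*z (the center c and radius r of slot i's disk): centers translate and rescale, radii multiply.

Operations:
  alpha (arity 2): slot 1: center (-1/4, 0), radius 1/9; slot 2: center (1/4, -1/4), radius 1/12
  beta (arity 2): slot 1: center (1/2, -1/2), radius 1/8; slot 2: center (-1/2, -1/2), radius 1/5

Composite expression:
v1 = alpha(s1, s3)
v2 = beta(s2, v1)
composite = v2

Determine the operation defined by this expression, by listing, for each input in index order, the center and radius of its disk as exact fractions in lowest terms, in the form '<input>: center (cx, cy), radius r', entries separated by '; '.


s1: center (-11/20, -1/2), radius 1/45; s2: center (1/2, -1/2), radius 1/8; s3: center (-9/20, -11/20), radius 1/60


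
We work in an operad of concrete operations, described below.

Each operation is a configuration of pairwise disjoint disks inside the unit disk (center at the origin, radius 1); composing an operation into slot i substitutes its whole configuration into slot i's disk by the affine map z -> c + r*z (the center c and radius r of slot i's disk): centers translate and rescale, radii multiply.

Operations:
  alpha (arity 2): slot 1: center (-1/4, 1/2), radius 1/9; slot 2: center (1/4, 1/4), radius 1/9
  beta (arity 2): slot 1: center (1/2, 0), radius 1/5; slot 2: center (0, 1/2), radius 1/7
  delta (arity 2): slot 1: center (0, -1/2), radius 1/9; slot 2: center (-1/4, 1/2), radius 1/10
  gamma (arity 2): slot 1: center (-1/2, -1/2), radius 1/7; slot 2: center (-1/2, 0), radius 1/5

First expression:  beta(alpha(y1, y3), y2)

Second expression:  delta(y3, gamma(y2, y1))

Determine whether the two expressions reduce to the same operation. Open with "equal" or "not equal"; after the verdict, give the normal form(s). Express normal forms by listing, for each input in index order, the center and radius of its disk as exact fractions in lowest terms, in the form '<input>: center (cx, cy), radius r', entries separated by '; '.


not equal — first y1: center (9/20, 1/10), radius 1/45; y2: center (0, 1/2), radius 1/7; y3: center (11/20, 1/20), radius 1/45, second y1: center (-3/10, 1/2), radius 1/50; y2: center (-3/10, 9/20), radius 1/70; y3: center (0, -1/2), radius 1/9

In normal form, the first expression is y1: center (9/20, 1/10), radius 1/45; y2: center (0, 1/2), radius 1/7; y3: center (11/20, 1/20), radius 1/45
In normal form, the second expression is y1: center (-3/10, 1/2), radius 1/50; y2: center (-3/10, 9/20), radius 1/70; y3: center (0, -1/2), radius 1/9
They disagree, so not equal.


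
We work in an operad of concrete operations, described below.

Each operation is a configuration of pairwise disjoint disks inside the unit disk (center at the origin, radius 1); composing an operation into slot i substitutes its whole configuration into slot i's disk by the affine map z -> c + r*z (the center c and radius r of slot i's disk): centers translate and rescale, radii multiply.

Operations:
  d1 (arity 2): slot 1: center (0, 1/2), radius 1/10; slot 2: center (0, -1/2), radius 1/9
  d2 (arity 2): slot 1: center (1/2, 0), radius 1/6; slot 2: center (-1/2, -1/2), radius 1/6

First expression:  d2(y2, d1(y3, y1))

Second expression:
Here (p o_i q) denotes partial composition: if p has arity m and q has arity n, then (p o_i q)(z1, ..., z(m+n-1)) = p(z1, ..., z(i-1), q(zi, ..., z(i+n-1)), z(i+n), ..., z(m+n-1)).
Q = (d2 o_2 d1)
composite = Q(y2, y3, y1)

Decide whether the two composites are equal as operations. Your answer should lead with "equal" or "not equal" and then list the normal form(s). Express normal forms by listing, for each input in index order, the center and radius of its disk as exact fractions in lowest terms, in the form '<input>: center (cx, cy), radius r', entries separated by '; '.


Reducing the first expression gives y1: center (-1/2, -7/12), radius 1/54; y2: center (1/2, 0), radius 1/6; y3: center (-1/2, -5/12), radius 1/60
Reducing the second expression gives y1: center (-1/2, -7/12), radius 1/54; y2: center (1/2, 0), radius 1/6; y3: center (-1/2, -5/12), radius 1/60
The normal forms match — equal.

equal: each reduces to y1: center (-1/2, -7/12), radius 1/54; y2: center (1/2, 0), radius 1/6; y3: center (-1/2, -5/12), radius 1/60


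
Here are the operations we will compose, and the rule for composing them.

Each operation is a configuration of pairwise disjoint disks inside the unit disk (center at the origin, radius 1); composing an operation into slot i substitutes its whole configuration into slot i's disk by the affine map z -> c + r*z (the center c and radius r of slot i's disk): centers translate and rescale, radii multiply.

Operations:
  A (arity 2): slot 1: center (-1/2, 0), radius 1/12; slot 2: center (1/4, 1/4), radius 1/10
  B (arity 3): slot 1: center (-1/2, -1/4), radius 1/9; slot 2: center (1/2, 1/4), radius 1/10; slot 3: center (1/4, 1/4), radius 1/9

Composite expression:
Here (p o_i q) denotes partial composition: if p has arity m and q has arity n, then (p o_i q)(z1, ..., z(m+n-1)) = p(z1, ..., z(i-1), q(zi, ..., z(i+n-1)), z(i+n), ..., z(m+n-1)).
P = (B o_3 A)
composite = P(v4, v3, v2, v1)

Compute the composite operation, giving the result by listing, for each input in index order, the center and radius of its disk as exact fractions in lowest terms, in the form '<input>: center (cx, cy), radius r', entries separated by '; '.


Below B, radii multiply path by path; the v-disk centers shift.
for v4, the 1-step affine chain lands on center (-1/2, -1/4), radius 1/9
for v3, the 1-step affine chain lands on center (1/2, 1/4), radius 1/10
for v2, the 2-step affine chain lands on center (7/36, 1/4), radius 1/108
for v1, the 2-step affine chain lands on center (5/18, 5/18), radius 1/90

v1: center (5/18, 5/18), radius 1/90; v2: center (7/36, 1/4), radius 1/108; v3: center (1/2, 1/4), radius 1/10; v4: center (-1/2, -1/4), radius 1/9


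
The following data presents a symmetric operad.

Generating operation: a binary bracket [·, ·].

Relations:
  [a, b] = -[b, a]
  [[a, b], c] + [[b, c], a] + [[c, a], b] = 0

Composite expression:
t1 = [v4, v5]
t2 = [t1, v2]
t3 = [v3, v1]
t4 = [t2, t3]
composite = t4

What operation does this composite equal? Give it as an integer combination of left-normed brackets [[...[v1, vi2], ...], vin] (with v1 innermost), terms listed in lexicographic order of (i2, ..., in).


-[[[[v1, v3], v2], v4], v5] + [[[[v1, v3], v2], v5], v4] + [[[[v1, v3], v4], v5], v2] - [[[[v1, v3], v5], v4], v2]

Antisymmetry and Jacobi reduce to v1-anchored left-normed brackets.
Composite bracket: [[[v4, v5], v2], [v3, v1]]
Each bracket splits as ab - ba, giving 16 signed words (2^4 = 16).
Coefficients come from the v1-initial words:
  word v1v3v2v4v5 has sign -1, contributing -[[[[v1, v3], v2], v4], v5]
  word v1v3v2v5v4 has sign +1, contributing +[[[[v1, v3], v2], v5], v4]
  word v1v3v4v5v2 has sign +1, contributing +[[[[v1, v3], v4], v5], v2]
  word v1v3v5v4v2 has sign -1, contributing -[[[[v1, v3], v5], v4], v2]


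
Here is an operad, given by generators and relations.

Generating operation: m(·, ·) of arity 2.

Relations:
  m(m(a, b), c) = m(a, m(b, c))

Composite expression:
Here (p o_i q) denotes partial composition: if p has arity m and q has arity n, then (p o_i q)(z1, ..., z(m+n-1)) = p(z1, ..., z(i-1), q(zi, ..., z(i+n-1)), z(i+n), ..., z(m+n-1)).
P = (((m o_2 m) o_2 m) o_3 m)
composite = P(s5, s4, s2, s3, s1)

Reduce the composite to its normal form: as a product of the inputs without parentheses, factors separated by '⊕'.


s5 ⊕ s4 ⊕ s2 ⊕ s3 ⊕ s1

Under associativity of m, the answer is the s's in reading order.
m(s2, s3) reduces to s2 ⊕ s3
m(s4, m(s2, s3)) reduces to s4 ⊕ s2 ⊕ s3
m(m(s4, m(s2, s3)), s1) reduces to s4 ⊕ s2 ⊕ s3 ⊕ s1
m(s5, m(m(s4, m(s2, s3)), s1)) reduces to s5 ⊕ s4 ⊕ s2 ⊕ s3 ⊕ s1


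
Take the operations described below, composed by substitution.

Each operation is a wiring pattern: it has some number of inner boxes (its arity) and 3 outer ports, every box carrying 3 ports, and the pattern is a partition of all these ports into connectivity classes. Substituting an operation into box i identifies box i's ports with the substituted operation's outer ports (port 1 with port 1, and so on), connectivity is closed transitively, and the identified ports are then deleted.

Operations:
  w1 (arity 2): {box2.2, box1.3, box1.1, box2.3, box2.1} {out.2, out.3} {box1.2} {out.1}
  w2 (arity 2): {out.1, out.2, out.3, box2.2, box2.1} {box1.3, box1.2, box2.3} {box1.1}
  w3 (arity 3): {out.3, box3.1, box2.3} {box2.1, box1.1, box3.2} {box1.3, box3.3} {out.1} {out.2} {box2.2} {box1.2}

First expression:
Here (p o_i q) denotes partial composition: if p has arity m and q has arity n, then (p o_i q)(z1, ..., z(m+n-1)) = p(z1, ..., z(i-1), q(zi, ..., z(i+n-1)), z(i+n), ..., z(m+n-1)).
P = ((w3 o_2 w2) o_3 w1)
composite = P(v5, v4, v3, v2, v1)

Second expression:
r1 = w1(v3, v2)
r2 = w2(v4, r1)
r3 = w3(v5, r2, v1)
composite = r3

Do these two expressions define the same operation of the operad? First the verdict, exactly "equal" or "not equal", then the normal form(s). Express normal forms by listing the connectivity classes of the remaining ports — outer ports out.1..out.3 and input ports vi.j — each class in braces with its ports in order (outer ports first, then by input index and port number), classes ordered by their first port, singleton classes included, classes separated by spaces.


equal — both sides give {out.1} {out.2} {out.3, v1.1, v1.2, v4.2, v4.3, v5.1} {v1.3, v5.3} {v2.1, v2.2, v2.3, v3.1, v3.3} {v3.2} {v4.1} {v5.2}

Normal form of the first expression: {out.1} {out.2} {out.3, v1.1, v1.2, v4.2, v4.3, v5.1} {v1.3, v5.3} {v2.1, v2.2, v2.3, v3.1, v3.3} {v3.2} {v4.1} {v5.2}
Normal form of the second expression: {out.1} {out.2} {out.3, v1.1, v1.2, v4.2, v4.3, v5.1} {v1.3, v5.3} {v2.1, v2.2, v2.3, v3.1, v3.3} {v3.2} {v4.1} {v5.2}
The forms coincide; equal.
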